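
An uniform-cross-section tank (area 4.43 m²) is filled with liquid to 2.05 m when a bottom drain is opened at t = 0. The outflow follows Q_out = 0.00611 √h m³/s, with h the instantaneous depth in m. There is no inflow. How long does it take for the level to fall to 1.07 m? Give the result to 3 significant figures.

A dh/dt = −Q_out = −0.00611 √h.
Separate and integrate: 2(√h − √h₀) = −(0.00611/A) t.
t = 2A(√h₀ − √h)/0.00611 = 2·4.43·(√2.05 − √1.07)/0.00611
  = 8.8600 × (1.4318 − 1.0344) / 0.00611 = 576.22 s.

576 s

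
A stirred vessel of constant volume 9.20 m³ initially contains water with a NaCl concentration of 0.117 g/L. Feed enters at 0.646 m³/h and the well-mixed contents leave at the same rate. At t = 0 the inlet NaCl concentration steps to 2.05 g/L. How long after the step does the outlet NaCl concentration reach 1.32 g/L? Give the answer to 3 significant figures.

Species balance: V dC/dt = Q(C_in − C) ⇒ τ = V/Q = 14.241 h.
C(t) = C_in + (C₀ − C_in) e^(−t/τ). Set C = 1.32 and solve for t:
e^(−t/τ) = (C − C_in)/(C₀ − C_in) = (1.32 − 2.05)/(0.117 − 2.05) = 0.37765
t = −τ ln(…) = 14.241 × 0.97378 = 13.868 h.

13.9 h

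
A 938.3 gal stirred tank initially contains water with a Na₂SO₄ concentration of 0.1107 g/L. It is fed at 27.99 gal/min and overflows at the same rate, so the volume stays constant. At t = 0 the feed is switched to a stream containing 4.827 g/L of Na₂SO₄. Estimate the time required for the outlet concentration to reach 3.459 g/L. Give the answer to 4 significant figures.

41.49 min

Species balance: V dC/dt = Q(C_in − C) ⇒ τ = V/Q = 33.5227 min.
C(t) = C_in + (C₀ − C_in) e^(−t/τ). Set C = 3.459 and solve for t:
e^(−t/τ) = (C − C_in)/(C₀ − C_in) = (3.459 − 4.827)/(0.1107 − 4.827) = 0.290058
t = −τ ln(…) = 33.5227 × 1.23767 = 41.4902 min.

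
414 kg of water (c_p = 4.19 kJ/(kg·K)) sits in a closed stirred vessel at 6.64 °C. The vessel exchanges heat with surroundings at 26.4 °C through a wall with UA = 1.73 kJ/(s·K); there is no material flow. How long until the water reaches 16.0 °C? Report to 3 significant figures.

644 s

Lumped-capacitance energy balance: M c_p dT/dt = UA(T_amb − T).
τ = M c_p/UA = 1002.7 s; T_ss = T_amb = 26.400 °C.
T(t) = T_ss + (T₀ − T_ss)e^(−t/τ); set T = 16.0:
t = −τ ln[(T − T_ss)/(T₀ − T_ss)] = −1002.7 · ln(0.52632) = 643.58 s.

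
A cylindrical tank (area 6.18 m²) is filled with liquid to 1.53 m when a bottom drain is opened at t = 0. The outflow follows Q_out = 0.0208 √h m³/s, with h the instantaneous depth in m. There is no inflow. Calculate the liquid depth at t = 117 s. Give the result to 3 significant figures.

1.08 m

With no inflow, A dh/dt = −0.0208 √h.
This is separable: 2 d(√h)/dt = −0.0208/A, so √h = √h₀ − (0.0208/(2A)) t.
√h = √1.53 − 0.0208·117/(2·6.18) = 1.2369 − 0.19689 = 1.0400.
h = 1.0400² = 1.0817 m.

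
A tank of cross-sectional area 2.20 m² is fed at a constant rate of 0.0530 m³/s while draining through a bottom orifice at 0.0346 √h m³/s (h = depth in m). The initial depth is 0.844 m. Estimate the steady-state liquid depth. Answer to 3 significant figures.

Level balance: A dh/dt = 0.0530 − 0.0346 √h. Setting dh/dt = 0:
Q_in = 0.0346 √h_ss ⇒ √h_ss = 0.0530/0.0346 = 1.5318.
h_ss = 1.5318² = 2.3464 m. (Since h₀ = 0.844 m < h_ss, the level will rise toward this value.)

2.35 m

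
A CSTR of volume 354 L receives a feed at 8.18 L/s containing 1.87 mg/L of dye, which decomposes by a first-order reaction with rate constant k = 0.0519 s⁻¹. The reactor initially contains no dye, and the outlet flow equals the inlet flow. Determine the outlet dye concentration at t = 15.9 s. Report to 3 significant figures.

0.401 mg/L

V dC/dt = Q(C_in − C) − k V C.
dC/dt = (Q/V) C_in − (Q/V + k) C; effective rate a = Q/V + k = 0.023107 + 0.0519 = 0.075007 s⁻¹.
C_ss = Q C_in/(Q + kV) = 0.57609 mg/L; C(t) = C_ss + (C₀ − C_ss) e^(−a t).
C(15.9) = 0.57609 + (-0.57609)·e^(−0.075007·15.9) = 0.57609 + (-0.57609)·0.30343 = 0.40129 mg/L.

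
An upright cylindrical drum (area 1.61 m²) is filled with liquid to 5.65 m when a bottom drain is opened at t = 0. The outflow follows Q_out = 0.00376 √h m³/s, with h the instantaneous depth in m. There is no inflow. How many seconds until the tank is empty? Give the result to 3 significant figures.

2040 s

Mass balance (ρ constant): A dh/dt = −0.00376 √h.
∫ h^(−1/2) dh = −(0.00376/A) ∫ dt, giving 2√h = 2√h₀ − (0.00376/A) t.
Tank is empty when √h = 0: t_empty = 2A√h₀/0.00376.
t_empty = 2·1.61·√5.65/0.00376 = 3.2200·2.3770/0.00376 = 2035.6 s.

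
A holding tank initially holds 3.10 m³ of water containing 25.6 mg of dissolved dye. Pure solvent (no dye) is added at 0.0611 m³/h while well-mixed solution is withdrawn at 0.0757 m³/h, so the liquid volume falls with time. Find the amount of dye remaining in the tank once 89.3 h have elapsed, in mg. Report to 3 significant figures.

1.51 mg

Let m(t) be the amount of dye. Volume: V(t) = V₀ + (Q_in − Q_out) t = 3.10 − 0.014600 t; V(89.3) = 1.7962 m³.
Species balance (pure solvent in): dm/dt = −Q_out · m/V(t).
Separate: dm/m = −Q_out dt/V(t) ⇒ ln(m/m₀) = −(Q_out/(Q_in−Q_out)) ln(V/V₀).
m = m₀ (V₀/V)^(Q_out/(Q_in−Q_out)) = 25.6 × (3.10/1.7962)^(-5.1849) = 1.5115 mg.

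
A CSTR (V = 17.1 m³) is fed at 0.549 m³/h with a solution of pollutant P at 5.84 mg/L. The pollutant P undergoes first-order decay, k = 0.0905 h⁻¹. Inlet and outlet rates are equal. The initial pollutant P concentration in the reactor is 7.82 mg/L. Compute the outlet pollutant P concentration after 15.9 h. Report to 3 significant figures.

Species balance: V dC/dt = Q C_in − Q C − k V C.
This is linear with rate a = Q/V + k = 0.12261 h⁻¹.
C_ss = Q C_in/(Q + kV) = 1.5293 mg/L; C(t) = C_ss + (C₀ − C_ss) e^(−a t).
C(15.9) = 1.5293 + (6.2907)·e^(−0.12261·15.9) = 1.5293 + (6.2907)·0.14236 = 2.4248 mg/L.

2.42 mg/L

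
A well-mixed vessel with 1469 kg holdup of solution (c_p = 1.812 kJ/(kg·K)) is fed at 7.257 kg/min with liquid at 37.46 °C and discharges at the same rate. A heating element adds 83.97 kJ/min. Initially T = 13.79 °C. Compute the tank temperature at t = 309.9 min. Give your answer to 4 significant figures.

First-law balance (no shaft work): M c_p dT/dt = ṁ c_p (T_in − T) + 83.97.
Rearrange: dT/dt = (T_ss − T)/τ with τ = M/ṁ = 202.425 min and T_ss = T_in + Q̇/(ṁ c_p) = 43.8457 °C.
This is linear first-order; T(t) = T_ss + (T₀ − T_ss) e^(−t/τ).
T(309.9) = 43.8457 + (-30.0557)·e^(−309.9/202.425) = 43.8457 + (-30.0557)·0.216333 = 37.3437 °C.

37.34 °C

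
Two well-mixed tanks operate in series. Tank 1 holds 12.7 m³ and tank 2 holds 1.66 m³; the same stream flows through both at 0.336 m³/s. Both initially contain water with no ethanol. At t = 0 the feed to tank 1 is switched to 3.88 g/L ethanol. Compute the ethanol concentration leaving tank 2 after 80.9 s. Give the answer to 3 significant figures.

Time constants: τᵢ = Vᵢ/Q for each well-mixed tank.
τ₁ = 12.7/0.336 = 37.798 s; τ₂ = 1.66/0.336 = 4.9405 s.
Tank 1: C₁ = C_in(1 − e^(−t/τ₁)). Tank 2 (τ₁ ≠ τ₂): C₂ = C_in[1 − (τ₁ e^(−t/τ₁) − τ₂ e^(−t/τ₂))/(τ₁ − τ₂)].
At t = 80.9: e^(−t/τ₁) = 0.11761, e^(−t/τ₂) = 7.7349e-08.
C₂ = 3.88·[1 − (37.798·0.11761 − 4.9405·7.7349e-08)/(32.857)] = 3.88·0.86470 = 3.3550 g/L.

3.36 g/L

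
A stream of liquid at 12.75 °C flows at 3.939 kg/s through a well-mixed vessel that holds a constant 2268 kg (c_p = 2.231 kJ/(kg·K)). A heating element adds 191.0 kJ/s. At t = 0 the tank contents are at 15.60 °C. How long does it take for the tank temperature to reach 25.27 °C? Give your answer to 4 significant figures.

413.2 s

M c_p dT/dt = ṁ c_p (T_in − T) + Q̇.
τ = M/ṁ = 575.781 s; T_ss = T_in + Q̇/(ṁ c_p) = 34.4844 °C.
T(t) = T_ss + (T₀ − T_ss) e^(−t/τ). Set T = 25.27:
e^(−t/τ) = (25.27 − 34.4844)/(15.60 − 34.4844) = 0.487937
t = −575.781 · ln(0.487937) = 413.162 s.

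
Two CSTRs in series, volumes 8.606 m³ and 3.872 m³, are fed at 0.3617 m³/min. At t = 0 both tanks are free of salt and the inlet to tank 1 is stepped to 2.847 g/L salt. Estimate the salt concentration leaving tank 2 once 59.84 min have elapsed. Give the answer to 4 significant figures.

Time constants: τᵢ = Vᵢ/Q for each well-mixed tank.
τ₁ = 8.606/0.3617 = 23.7932 min; τ₂ = 3.872/0.3617 = 10.7050 min.
Solving the cascade with C₁(0)=C₂(0)=0 gives C₂(t) = C_in[1 − (τ₁ e^(−t/τ₁) − τ₂ e^(−t/τ₂))/(τ₁ − τ₂)].
At t = 59.84: e^(−t/τ₁) = 0.0808626, e^(−t/τ₂) = 0.00373537.
C₂ = 2.847·[1 − (23.7932·0.0808626 − 10.7050·0.00373537)/(13.0882)] = 2.847·0.856054 = 2.43719 g/L.

2.437 g/L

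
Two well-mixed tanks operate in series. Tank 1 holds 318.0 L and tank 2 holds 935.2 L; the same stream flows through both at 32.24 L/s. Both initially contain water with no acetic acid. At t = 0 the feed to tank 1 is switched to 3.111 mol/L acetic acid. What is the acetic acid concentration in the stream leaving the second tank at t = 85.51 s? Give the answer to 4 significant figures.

2.864 mol/L

Each tank obeys Vᵢ dCᵢ/dt = Q(Cᵢ₋₁ − Cᵢ), so τᵢ = Vᵢ/Q.
τ₁ = 318.0/32.24 = 9.86352 s; τ₂ = 935.2/32.24 = 29.0074 s.
Solving the cascade with C₁(0)=C₂(0)=0 gives C₂(t) = C_in[1 − (τ₁ e^(−t/τ₁) − τ₂ e^(−t/τ₂))/(τ₁ − τ₂)].
At t = 85.51: e^(−t/τ₁) = 0.000171777, e^(−t/τ₂) = 0.0524516.
C₂ = 3.111·[1 − (9.86352·0.000171777 − 29.0074·0.0524516)/(-19.1439)] = 3.111·0.920612 = 2.86402 mol/L.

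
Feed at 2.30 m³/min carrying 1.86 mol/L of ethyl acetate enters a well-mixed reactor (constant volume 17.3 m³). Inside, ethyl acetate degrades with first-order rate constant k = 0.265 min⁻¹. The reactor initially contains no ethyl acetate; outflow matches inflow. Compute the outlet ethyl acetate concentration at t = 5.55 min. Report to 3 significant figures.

0.553 mol/L

Species balance: V dC/dt = Q C_in − Q C − k V C.
dC/dt = (Q/V) C_in − (Q/V + k) C; effective rate a = Q/V + k = 0.13295 + 0.265 = 0.39795 min⁻¹.
C_ss = Q C_in/(Q + kV) = 0.62140 mol/L; C(t) = C_ss + (C₀ − C_ss) e^(−a t).
C(5.55) = 0.62140 + (-0.62140)·e^(−0.39795·5.55) = 0.62140 + (-0.62140)·0.10985 = 0.55313 mol/L.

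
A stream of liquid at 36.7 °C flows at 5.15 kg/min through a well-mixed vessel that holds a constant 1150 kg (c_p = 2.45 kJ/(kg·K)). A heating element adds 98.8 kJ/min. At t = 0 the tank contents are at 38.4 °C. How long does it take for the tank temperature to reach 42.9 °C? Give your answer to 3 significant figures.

Heat balance on the well-mixed liquid: M c_p dT/dt = ṁ c_p (T_in − T) + 98.8.
τ = M/ṁ = 223.30 min; T_ss = T_in + Q̇/(ṁ c_p) = 44.530 °C.
T(t) = T_ss + (T₀ − T_ss) e^(−t/τ). Set T = 42.9:
e^(−t/τ) = (42.9 − 44.530)/(38.4 − 44.530) = 0.26595
t = −223.30 · ln(0.26595) = 295.75 min.

296 min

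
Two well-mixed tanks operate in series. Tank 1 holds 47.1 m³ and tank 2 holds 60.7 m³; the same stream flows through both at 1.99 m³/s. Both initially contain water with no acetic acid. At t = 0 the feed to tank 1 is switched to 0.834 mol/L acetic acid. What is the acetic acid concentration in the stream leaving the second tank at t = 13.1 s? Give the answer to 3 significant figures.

Each tank obeys Vᵢ dCᵢ/dt = Q(Cᵢ₋₁ − Cᵢ), so τᵢ = Vᵢ/Q.
τ₁ = 47.1/1.99 = 23.668 s; τ₂ = 60.7/1.99 = 30.503 s.
Tank 1: C₁ = C_in(1 − e^(−t/τ₁)). Tank 2 (τ₁ ≠ τ₂): C₂ = C_in[1 − (τ₁ e^(−t/τ₁) − τ₂ e^(−t/τ₂))/(τ₁ − τ₂)].
At t = 13.1: e^(−t/τ₁) = 0.57494, e^(−t/τ₂) = 0.65085.
C₂ = 0.834·[1 − (23.668·0.57494 − 30.503·0.65085)/(-6.8342)] = 0.834·0.086262 = 0.071942 mol/L.

0.0719 mol/L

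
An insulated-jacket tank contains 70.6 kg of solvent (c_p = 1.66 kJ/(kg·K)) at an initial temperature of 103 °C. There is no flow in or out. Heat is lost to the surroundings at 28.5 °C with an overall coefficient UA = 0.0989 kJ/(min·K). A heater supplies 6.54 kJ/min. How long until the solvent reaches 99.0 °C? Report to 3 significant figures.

770 min

Lumped-capacitance energy balance: M c_p dT/dt = UA(T_amb − T) + Q̇.
τ = M c_p/UA = 1185.0 min; T_ss = T_amb + Q̇/UA = 28.5 + 6.54/0.0989 = 94.627 °C.
T(t) = T_ss + (T₀ − T_ss)e^(−t/τ); set T = 99.0:
t = −τ ln[(T − T_ss)/(T₀ − T_ss)] = −1185.0 · ln(0.52225) = 769.78 min.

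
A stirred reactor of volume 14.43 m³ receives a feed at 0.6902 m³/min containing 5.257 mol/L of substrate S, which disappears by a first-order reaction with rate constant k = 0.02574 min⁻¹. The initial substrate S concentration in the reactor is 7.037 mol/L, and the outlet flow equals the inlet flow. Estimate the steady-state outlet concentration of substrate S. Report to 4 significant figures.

3.418 mol/L

Accumulation = in − out − consumed: V dC/dt = Q C_in − Q C − k V C.
At steady state: 0 = Q C_in − (Q + kV) C_ss, so C_ss = Q C_in/(Q + kV).
C_ss = 0.6902·5.257/(0.6902 + 0.02574·14.43) = 3.62838/1.06163 = 3.41775 mol/L.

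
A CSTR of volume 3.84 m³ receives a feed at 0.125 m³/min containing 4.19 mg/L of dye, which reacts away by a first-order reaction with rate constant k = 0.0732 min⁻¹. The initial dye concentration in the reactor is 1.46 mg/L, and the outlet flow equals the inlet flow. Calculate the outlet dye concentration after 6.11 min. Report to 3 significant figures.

1.38 mg/L

Species balance: V dC/dt = Q C_in − Q C − k V C.
This is linear with rate a = Q/V + k = 0.10575 min⁻¹.
C_ss = Q C_in/(Q + kV) = 1.2897 mg/L; C(t) = C_ss + (C₀ − C_ss) e^(−a t).
C(6.11) = 1.2897 + (0.17025)·e^(−0.10575·6.11) = 1.2897 + (0.17025)·0.52406 = 1.3790 mg/L.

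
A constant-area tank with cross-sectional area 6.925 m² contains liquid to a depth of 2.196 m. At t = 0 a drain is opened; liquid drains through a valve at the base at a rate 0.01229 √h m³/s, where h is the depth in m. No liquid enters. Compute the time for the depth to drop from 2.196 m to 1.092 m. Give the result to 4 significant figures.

A dh/dt = −Q_out = −0.01229 √h.
∫ h^(−1/2) dh = −(0.01229/A) ∫ dt, giving 2√h = 2√h₀ − (0.01229/A) t.
t = 2A(√h₀ − √h)/0.01229 = 2·6.925·(√2.196 − √1.092)/0.01229
  = 13.8500 × (1.48189 − 1.04499) / 0.01229 = 492.360 s.

492.4 s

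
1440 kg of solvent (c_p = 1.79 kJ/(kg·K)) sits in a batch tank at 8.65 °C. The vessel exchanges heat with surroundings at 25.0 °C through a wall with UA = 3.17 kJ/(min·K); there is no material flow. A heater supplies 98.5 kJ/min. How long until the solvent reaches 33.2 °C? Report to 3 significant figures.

M c_p dT/dt = −UA(T − T_amb) + Q̇.
τ = M c_p/UA = 813.12 min; T_ss = T_amb + Q̇/UA = 25.0 + 98.5/3.17 = 56.073 °C.
T(t) = T_ss + (T₀ − T_ss)e^(−t/τ); set T = 33.2:
t = −τ ln[(T − T_ss)/(T₀ − T_ss)] = −813.12 · ln(0.48231) = 592.90 min.

593 min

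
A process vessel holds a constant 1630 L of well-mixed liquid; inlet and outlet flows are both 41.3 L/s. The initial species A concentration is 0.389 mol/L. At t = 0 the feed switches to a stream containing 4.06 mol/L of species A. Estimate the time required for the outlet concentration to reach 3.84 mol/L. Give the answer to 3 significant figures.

111 s

Mass balance on the solute (V constant): V dC/dt = Q(C_in − C), so τ = V/Q = 39.467 s.
C(t) = C_in + (C₀ − C_in) e^(−t/τ). Set C = 3.84 and solve for t:
e^(−t/τ) = (C − C_in)/(C₀ − C_in) = (3.84 − 4.06)/(0.389 − 4.06) = 0.059929
t = −τ ln(…) = 39.467 × 2.8146 = 111.08 s.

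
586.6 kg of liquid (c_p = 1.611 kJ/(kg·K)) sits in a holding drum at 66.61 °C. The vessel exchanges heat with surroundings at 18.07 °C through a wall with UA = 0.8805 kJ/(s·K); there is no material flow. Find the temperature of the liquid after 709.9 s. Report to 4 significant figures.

M c_p dT/dt = −UA(T − T_amb).
dT/dt = (T_ss − T)/τ with T_ss = T_amb = 18.0700 °C, τ = M c_p/UA = 586.6·1.611/0.8805 = 1073.27 s.
This is linear first-order; T(t) = T_ss + (T₀ − T_ss) e^(−t/τ).
T(709.9) = 18.0700 + (48.5400)·0.516109 = 43.1219 °C.

43.12 °C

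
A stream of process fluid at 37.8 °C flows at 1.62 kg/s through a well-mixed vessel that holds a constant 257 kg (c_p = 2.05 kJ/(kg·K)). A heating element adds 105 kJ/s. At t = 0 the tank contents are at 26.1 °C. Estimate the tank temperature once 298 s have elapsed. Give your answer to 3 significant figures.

M c_p dT/dt = ṁ c_p (T_in − T) + Q̇.
τ = M/ṁ = 158.64 s; T_ss = T_in + Q̇/(ṁ c_p) = 37.8 + 105/(1.62·2.05) = 69.417 °C.
Integrating: T(t) = T_ss + (T₀ − T_ss) e^(−t/τ).
T(298) = 69.417 + (-43.317)·e^(−298/158.64) = 69.417 + (-43.317)·0.15283 = 62.797 °C.

62.8 °C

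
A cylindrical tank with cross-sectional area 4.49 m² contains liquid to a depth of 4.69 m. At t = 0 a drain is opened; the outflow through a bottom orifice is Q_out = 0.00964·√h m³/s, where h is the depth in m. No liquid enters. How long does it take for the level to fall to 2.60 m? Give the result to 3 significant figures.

515 s

With no inflow, A dh/dt = −0.00964 √h.
Separate and integrate: 2(√h − √h₀) = −(0.00964/A) t.
t = 2A(√h₀ − √h)/0.00964 = 2·4.49·(√4.69 − √2.60)/0.00964
  = 8.9800 × (2.1656 − 1.6125) / 0.00964 = 515.32 s.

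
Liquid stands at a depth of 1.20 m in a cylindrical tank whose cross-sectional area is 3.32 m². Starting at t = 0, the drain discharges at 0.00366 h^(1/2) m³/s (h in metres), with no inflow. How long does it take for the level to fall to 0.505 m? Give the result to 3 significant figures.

A dh/dt = −Q_out = −0.00366 √h.
Separate and integrate: 2(√h − √h₀) = −(0.00366/A) t.
t = 2A(√h₀ − √h)/0.00366 = 2·3.32·(√1.20 − √0.505)/0.00366
  = 6.6400 × (1.0954 − 0.71063) / 0.00366 = 698.13 s.

698 s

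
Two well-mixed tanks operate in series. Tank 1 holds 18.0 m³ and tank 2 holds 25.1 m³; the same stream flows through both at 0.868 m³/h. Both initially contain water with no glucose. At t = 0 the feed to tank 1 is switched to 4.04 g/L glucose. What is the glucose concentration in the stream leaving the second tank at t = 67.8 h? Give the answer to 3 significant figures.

Time constants: τᵢ = Vᵢ/Q for each well-mixed tank.
τ₁ = 18.0/0.868 = 20.737 h; τ₂ = 25.1/0.868 = 28.917 h.
Tank 1: C₁ = C_in(1 − e^(−t/τ₁)). Tank 2 (τ₁ ≠ τ₂): C₂ = C_in[1 − (τ₁ e^(−t/τ₁) − τ₂ e^(−t/τ₂))/(τ₁ − τ₂)].
At t = 67.8: e^(−t/τ₁) = 0.038027, e^(−t/τ₂) = 0.095882.
C₂ = 4.04·[1 − (20.737·0.038027 − 28.917·0.095882)/(-8.1797)] = 4.04·0.75744 = 3.0601 g/L.

3.06 g/L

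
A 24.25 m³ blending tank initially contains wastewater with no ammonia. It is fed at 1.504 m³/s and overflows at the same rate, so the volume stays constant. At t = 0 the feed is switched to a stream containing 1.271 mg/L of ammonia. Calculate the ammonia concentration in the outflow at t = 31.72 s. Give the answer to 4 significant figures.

Mass balance on the solute (V constant): V dC/dt = Q(C_in − C).
So dC/dt = (C_in − C)/τ with τ = V/Q = 24.25/1.504 = 16.1237 s.
Solution: C(t) = C_in + (C₀ − C_in) e^(−t/τ).
C(31.72) = 1.271 + (0 − 1.271)·e^(−31.72/16.1237) = 1.271 + (-1.27100)·0.139835 = 1.09327 mg/L.

1.093 mg/L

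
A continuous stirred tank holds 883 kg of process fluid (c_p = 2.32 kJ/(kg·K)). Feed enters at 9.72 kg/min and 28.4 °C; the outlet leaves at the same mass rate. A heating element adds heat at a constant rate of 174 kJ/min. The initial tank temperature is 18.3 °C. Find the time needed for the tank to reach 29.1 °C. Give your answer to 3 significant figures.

84.7 min

Energy balance: M c_p dT/dt = ṁ c_p (T_in − T) + 174.
τ = M/ṁ = 90.844 min; T_ss = T_in + Q̇/(ṁ c_p) = 36.116 °C.
T(t) = T_ss + (T₀ − T_ss) e^(−t/τ). Set T = 29.1:
e^(−t/τ) = (29.1 − 36.116)/(18.3 − 36.116) = 0.39381
t = −90.844 · ln(0.39381) = 84.657 min.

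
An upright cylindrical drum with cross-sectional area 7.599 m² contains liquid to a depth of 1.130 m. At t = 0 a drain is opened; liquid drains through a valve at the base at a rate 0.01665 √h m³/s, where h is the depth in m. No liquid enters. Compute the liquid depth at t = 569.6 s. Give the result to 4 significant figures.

A dh/dt = −Q_out = −0.01665 √h.
Separate and integrate: 2(√h − √h₀) = −(0.01665/A) t.
√h = √1.130 − 0.01665·569.6/(2·7.599) = 1.06301 − 0.624019 = 0.438996.
h = 0.438996² = 0.192717 m.

0.1927 m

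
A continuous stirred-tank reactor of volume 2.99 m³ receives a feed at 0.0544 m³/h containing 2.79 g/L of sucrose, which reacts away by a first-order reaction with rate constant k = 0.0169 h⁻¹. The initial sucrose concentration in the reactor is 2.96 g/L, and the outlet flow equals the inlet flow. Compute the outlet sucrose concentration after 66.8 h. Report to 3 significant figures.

1.59 g/L

V dC/dt = Q(C_in − C) − k V C.
dC/dt = (Q/V) C_in − (Q/V + k) C; effective rate a = Q/V + k = 0.018194 + 0.0169 = 0.035094 h⁻¹.
C_ss = Q C_in/(Q + kV) = 1.4464 g/L; C(t) = C_ss + (C₀ − C_ss) e^(−a t).
C(66.8) = 1.4464 + (1.5136)·e^(−0.035094·66.8) = 1.4464 + (1.5136)·0.095916 = 1.5916 g/L.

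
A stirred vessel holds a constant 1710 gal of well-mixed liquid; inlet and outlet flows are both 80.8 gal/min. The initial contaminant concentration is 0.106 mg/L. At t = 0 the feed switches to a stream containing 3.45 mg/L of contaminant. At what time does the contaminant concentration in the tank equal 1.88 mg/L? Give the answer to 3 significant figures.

16.0 min

Species balance on the tank: V dC/dt = Q(C_in − C), so τ = V/Q = 21.163 min.
C(t) = C_in + (C₀ − C_in) e^(−t/τ). Set C = 1.88 and solve for t:
e^(−t/τ) = (C − C_in)/(C₀ − C_in) = (1.88 − 3.45)/(0.106 − 3.45) = 0.46950
t = −τ ln(…) = 21.163 × 0.75609 = 16.001 min.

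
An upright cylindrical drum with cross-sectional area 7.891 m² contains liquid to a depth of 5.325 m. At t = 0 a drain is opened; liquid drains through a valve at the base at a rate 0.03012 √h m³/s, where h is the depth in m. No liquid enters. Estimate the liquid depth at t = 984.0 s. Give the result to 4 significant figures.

0.1846 m

Accumulation of liquid (constant cross-section A): A dh/dt = −0.03012 √h.
Separate and integrate: 2(√h − √h₀) = −(0.03012/A) t.
√h = √5.325 − 0.03012·984.0/(2·7.891) = 2.30760 − 1.87797 = 0.429629.
h = 0.429629² = 0.184581 m.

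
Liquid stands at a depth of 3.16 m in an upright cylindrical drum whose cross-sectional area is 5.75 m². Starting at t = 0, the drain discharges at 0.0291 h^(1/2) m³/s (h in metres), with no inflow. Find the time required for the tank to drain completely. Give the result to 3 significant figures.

703 s

With no inflow, A dh/dt = −0.0291 √h.
This is separable: 2 d(√h)/dt = −0.0291/A, so √h = √h₀ − (0.0291/(2A)) t.
Set h = 0: 2√h₀ = (0.0291/A) t_empty ⇒ t_empty = 2A√h₀/0.0291.
t_empty = 2·5.75·√3.16/0.0291 = 11.500·1.7776/0.0291 = 702.50 s.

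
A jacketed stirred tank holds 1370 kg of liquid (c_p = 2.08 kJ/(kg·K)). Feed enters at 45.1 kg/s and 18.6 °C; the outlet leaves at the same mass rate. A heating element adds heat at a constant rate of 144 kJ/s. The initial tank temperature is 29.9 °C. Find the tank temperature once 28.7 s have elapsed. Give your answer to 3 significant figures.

23.9 °C

Energy balance: M c_p dT/dt = ṁ c_p (T_in − T) + 144.
Rearrange: dT/dt = (T_ss − T)/τ with τ = M/ṁ = 30.377 s and T_ss = T_in + Q̇/(ṁ c_p) = 20.135 °C.
T approaches T_ss exponentially: T(t) = T_ss + (T₀ − T_ss) e^(−t/τ).
T(28.7) = 20.135 + (9.7649)·e^(−28.7/30.377) = 20.135 + (9.7649)·0.38876 = 23.931 °C.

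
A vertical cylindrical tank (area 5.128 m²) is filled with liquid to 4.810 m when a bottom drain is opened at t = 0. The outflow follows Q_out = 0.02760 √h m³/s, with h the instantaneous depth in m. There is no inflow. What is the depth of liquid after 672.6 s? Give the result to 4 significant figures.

Mass balance (ρ constant): A dh/dt = −0.02760 √h.
This is separable: 2 d(√h)/dt = −0.02760/A, so √h = √h₀ − (0.02760/(2A)) t.
√h = √4.810 − 0.02760·672.6/(2·5.128) = 2.19317 − 1.81004 = 0.383132.
h = 0.383132² = 0.146790 m.

0.1468 m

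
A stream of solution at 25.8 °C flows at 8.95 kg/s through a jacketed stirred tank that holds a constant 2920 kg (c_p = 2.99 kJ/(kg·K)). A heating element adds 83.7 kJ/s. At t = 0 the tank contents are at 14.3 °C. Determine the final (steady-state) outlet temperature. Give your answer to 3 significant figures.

M c_p dT/dt = ṁ c_p (T_in − T) + Q̇.
At steady state dT/dt = 0 ⇒ T_ss = T_in + Q̇/(ṁ c_p) = 25.8 + 83.7/(8.95·2.99) = 28.928 °C.

28.9 °C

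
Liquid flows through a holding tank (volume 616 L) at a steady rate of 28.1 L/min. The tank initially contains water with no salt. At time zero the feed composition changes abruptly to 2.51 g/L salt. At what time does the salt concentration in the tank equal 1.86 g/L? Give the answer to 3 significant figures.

29.6 min

Transient balance on the dissolved component: V dC/dt = Q(C_in − C), so τ = V/Q = 21.922 min.
C(t) = C_in + (C₀ − C_in) e^(−t/τ). Set C = 1.86 and solve for t:
e^(−t/τ) = (C − C_in)/(C₀ − C_in) = (1.86 − 2.51)/(0 − 2.51) = 0.25896
t = −τ ln(…) = 21.922 × 1.3511 = 29.618 min.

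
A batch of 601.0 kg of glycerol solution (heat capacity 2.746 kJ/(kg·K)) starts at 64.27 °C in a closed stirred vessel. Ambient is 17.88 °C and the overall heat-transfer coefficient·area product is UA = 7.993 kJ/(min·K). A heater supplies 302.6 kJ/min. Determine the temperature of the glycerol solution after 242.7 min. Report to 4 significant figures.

M c_p dT/dt = −UA(T − T_amb) + Q̇.
dT/dt = (T_ss − T)/τ with T_ss = T_amb + Q̇/UA = 17.88 + 302.6/7.993 = 55.7381 °C, τ = M c_p/UA = 601.0·2.746/7.993 = 206.474 min.
Integrating: T(t) = T_ss + (T₀ − T_ss) e^(−t/τ).
T(242.7) = 55.7381 + (8.53187)·0.308680 = 58.3717 °C.

58.37 °C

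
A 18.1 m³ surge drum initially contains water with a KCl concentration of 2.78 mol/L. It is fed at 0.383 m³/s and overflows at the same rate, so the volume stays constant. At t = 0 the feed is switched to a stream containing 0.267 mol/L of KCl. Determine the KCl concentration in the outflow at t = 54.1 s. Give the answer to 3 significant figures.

1.07 mol/L

Accumulation = in − out for the solute gives V dC/dt = Q(C_in − C).
Time constant τ = V/Q = 18.1/0.383 = 47.258 s.
This is linear first-order; C(t) = C_in + (C₀ − C_in) e^(−t/τ).
C(54.1) = 0.267 + (2.78 − 0.267)·e^(−54.1/47.258) = 0.267 + (2.5130)·0.31830 = 1.0669 mol/L.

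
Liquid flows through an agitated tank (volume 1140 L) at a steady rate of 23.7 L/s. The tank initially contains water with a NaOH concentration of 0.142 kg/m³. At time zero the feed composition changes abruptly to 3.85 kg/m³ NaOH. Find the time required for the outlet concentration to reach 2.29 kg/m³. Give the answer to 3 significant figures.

41.6 s

Species balance: V dC/dt = Q(C_in − C) ⇒ τ = V/Q = 48.101 s.
C(t) = C_in + (C₀ − C_in) e^(−t/τ). Set C = 2.29 and solve for t:
e^(−t/τ) = (C − C_in)/(C₀ − C_in) = (2.29 − 3.85)/(0.142 − 3.85) = 0.42071
t = −τ ln(…) = 48.101 × 0.86581 = 41.646 s.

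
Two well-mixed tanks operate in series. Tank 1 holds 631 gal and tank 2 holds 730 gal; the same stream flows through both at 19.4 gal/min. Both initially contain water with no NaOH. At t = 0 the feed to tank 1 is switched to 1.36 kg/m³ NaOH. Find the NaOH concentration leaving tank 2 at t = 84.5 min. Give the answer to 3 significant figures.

0.944 kg/m³

Species balance on tank i: dCᵢ/dt = (Cᵢ₋₁ − Cᵢ)/τᵢ with τᵢ = Vᵢ/Q.
τ₁ = 631/19.4 = 32.526 min; τ₂ = 730/19.4 = 37.629 min.
Solving the cascade with C₁(0)=C₂(0)=0 gives C₂(t) = C_in[1 − (τ₁ e^(−t/τ₁) − τ₂ e^(−t/τ₂))/(τ₁ − τ₂)].
At t = 84.5: e^(−t/τ₁) = 0.074427, e^(−t/τ₂) = 0.10586.
C₂ = 1.36·[1 − (32.526·0.074427 − 37.629·0.10586)/(-5.1031)] = 1.36·0.69378 = 0.94354 kg/m³.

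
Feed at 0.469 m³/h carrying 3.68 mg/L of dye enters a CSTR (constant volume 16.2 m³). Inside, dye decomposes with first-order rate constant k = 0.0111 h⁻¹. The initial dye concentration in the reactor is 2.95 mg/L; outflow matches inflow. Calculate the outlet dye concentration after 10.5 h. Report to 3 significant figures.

2.85 mg/L

Accumulation = in − out − consumed: V dC/dt = Q C_in − Q C − k V C.
dC/dt = (Q/V) C_in − (Q/V + k) C; effective rate a = Q/V + k = 0.028951 + 0.0111 = 0.040051 h⁻¹.
C_ss = Q C_in/(Q + kV) = 2.6601 mg/L; C(t) = C_ss + (C₀ − C_ss) e^(−a t).
C(10.5) = 2.6601 + (0.28991)·e^(−0.040051·10.5) = 2.6601 + (0.28991)·0.65670 = 2.8505 mg/L.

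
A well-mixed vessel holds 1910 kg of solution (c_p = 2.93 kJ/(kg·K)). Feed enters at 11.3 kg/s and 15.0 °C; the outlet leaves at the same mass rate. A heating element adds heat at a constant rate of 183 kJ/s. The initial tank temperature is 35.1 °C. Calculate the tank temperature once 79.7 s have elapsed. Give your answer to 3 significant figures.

29.6 °C

M c_p dT/dt = ṁ c_p (T_in − T) + Q̇.
τ = M/ṁ = 169.03 s; T_ss = T_in + Q̇/(ṁ c_p) = 15.0 + 183/(11.3·2.93) = 20.527 °C.
This is linear first-order; T(t) = T_ss + (T₀ − T_ss) e^(−t/τ).
T(79.7) = 20.527 + (14.573)·e^(−79.7/169.03) = 20.527 + (14.573)·0.62405 = 29.621 °C.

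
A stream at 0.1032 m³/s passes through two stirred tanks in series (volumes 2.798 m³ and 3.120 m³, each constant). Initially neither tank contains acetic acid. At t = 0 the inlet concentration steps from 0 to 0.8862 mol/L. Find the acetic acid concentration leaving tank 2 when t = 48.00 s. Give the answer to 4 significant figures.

Species balance on tank i: dCᵢ/dt = (Cᵢ₋₁ − Cᵢ)/τᵢ with τᵢ = Vᵢ/Q.
τ₁ = 2.798/0.1032 = 27.1124 s; τ₂ = 3.120/0.1032 = 30.2326 s.
Solving the cascade with C₁(0)=C₂(0)=0 gives C₂(t) = C_in[1 − (τ₁ e^(−t/τ₁) − τ₂ e^(−t/τ₂))/(τ₁ − τ₂)].
At t = 48.00: e^(−t/τ₁) = 0.170264, e^(−t/τ₂) = 0.204397.
C₂ = 0.8862·[1 − (27.1124·0.170264 − 30.2326·0.204397)/(-3.12016)] = 0.8862·0.499005 = 0.442218 mol/L.

0.4422 mol/L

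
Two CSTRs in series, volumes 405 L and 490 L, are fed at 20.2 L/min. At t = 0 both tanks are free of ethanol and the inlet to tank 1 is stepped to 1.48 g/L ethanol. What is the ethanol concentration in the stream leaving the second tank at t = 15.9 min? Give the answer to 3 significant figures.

Each tank obeys Vᵢ dCᵢ/dt = Q(Cᵢ₋₁ − Cᵢ), so τᵢ = Vᵢ/Q.
τ₁ = 405/20.2 = 20.050 min; τ₂ = 490/20.2 = 24.257 min.
Tank 1: C₁ = C_in(1 − e^(−t/τ₁)). Tank 2 (τ₁ ≠ τ₂): C₂ = C_in[1 − (τ₁ e^(−t/τ₁) − τ₂ e^(−t/τ₂))/(τ₁ − τ₂)].
At t = 15.9: e^(−t/τ₁) = 0.45247, e^(−t/τ₂) = 0.51920.
C₂ = 1.48·[1 − (20.050·0.45247 − 24.257·0.51920)/(-4.2079)] = 1.48·0.16285 = 0.24102 g/L.

0.241 g/L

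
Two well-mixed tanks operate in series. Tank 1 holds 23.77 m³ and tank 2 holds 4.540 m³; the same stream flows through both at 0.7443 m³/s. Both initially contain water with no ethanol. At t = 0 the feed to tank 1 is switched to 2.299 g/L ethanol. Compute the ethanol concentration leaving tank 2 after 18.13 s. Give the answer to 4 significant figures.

Each tank obeys Vᵢ dCᵢ/dt = Q(Cᵢ₋₁ − Cᵢ), so τᵢ = Vᵢ/Q.
τ₁ = 23.77/0.7443 = 31.9360 s; τ₂ = 4.540/0.7443 = 6.09969 s.
Solving the cascade with C₁(0)=C₂(0)=0 gives C₂(t) = C_in[1 − (τ₁ e^(−t/τ₁) − τ₂ e^(−t/τ₂))/(τ₁ − τ₂)].
At t = 18.13: e^(−t/τ₁) = 0.566829, e^(−t/τ₂) = 0.0511864.
C₂ = 2.299·[1 − (31.9360·0.566829 − 6.09969·0.0511864)/(25.8364)] = 2.299·0.311433 = 0.715984 g/L.

0.7160 g/L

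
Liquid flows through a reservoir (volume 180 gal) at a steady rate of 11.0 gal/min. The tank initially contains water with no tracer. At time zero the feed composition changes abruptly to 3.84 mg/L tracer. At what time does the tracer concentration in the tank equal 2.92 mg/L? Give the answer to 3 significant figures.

Species balance: V dC/dt = Q(C_in − C) ⇒ τ = V/Q = 16.364 min.
C(t) = C_in + (C₀ − C_in) e^(−t/τ). Set C = 2.92 and solve for t:
e^(−t/τ) = (C − C_in)/(C₀ − C_in) = (2.92 − 3.84)/(0 − 3.84) = 0.23958
t = −τ ln(…) = 16.364 × 1.4289 = 23.381 min.

23.4 min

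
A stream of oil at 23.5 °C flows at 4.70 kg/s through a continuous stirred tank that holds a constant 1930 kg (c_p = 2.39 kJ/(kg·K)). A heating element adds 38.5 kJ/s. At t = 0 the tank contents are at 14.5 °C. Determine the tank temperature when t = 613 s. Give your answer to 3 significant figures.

24.1 °C

M c_p dT/dt = ṁ c_p (T_in − T) + Q̇.
Rearrange: dT/dt = (T_ss − T)/τ with τ = M/ṁ = 410.64 s and T_ss = T_in + Q̇/(ṁ c_p) = 26.927 °C.
Solution: T(t) = T_ss + (T₀ − T_ss) e^(−t/τ).
T(613) = 26.927 + (-12.427)·e^(−613/410.64) = 26.927 + (-12.427)·0.22474 = 24.134 °C.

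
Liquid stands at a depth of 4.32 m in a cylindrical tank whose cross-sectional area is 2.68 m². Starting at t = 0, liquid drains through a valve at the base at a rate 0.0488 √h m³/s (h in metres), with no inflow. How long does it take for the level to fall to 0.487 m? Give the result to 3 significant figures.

152 s

Mass balance (ρ constant): A dh/dt = −0.0488 √h.
Separate and integrate: 2(√h − √h₀) = −(0.0488/A) t.
t = 2A(√h₀ − √h)/0.0488 = 2·2.68·(√4.32 − √0.487)/0.0488
  = 5.3600 × (2.0785 − 0.69785) / 0.0488 = 151.64 s.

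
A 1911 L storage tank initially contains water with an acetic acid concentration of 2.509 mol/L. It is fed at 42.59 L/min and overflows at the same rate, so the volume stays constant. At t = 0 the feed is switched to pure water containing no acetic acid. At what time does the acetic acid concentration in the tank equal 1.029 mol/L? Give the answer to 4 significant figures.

Accumulation = in − out for the solute gives V dC/dt = Q(C_in − C), so τ = V/Q = 44.8697 min.
C(t) = C_in + (C₀ − C_in) e^(−t/τ). Set C = 1.029 and solve for t:
e^(−t/τ) = (C − C_in)/(C₀ − C_in) = (1.029 − 0)/(2.509 − 0) = 0.410124
t = −τ ln(…) = 44.8697 × 0.891297 = 39.9922 min.

39.99 min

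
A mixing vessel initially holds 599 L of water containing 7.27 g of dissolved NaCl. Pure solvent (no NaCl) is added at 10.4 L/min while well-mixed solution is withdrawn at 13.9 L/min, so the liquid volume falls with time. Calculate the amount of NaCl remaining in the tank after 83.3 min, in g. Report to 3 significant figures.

Let m(t) be the amount of NaCl. Volume: V(t) = V₀ + (Q_in − Q_out) t = 599 − 3.5000 t; V(83.3) = 307.45 L.
No NaCl enters, so dm/dt = −Q_out · (m/V).
dm/m = −Q_out dt/(V₀ − 3.5000 t); integrating gives ln(m/m₀) = −(Q_out/(Q_in−Q_out)) ln(V/V₀).
m = m₀ (V₀/V)^(Q_out/(Q_in−Q_out)) = 7.27 × (599/307.45)^(-3.9714) = 0.51428 g.

0.514 g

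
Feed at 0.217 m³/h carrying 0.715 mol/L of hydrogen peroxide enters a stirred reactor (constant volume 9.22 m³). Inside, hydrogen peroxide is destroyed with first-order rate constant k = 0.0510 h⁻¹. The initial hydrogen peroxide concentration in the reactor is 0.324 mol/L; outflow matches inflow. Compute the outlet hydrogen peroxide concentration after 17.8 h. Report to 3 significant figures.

Species balance: V dC/dt = Q C_in − Q C − k V C.
dC/dt = (Q/V) C_in − (Q/V + k) C; effective rate a = Q/V + k = 0.023536 + 0.0510 = 0.074536 h⁻¹.
C_ss = Q C_in/(Q + kV) = 0.22577 mol/L; C(t) = C_ss + (C₀ − C_ss) e^(−a t).
C(17.8) = 0.22577 + (0.098228)·e^(−0.074536·17.8) = 0.22577 + (0.098228)·0.26534 = 0.25184 mol/L.

0.252 mol/L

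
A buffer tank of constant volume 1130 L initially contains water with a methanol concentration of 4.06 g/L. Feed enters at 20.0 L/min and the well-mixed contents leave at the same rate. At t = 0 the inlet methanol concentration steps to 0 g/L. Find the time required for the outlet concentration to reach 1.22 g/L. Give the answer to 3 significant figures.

Transient balance on the dissolved component: V dC/dt = Q(C_in − C), so τ = V/Q = 56.500 min.
C(t) = C_in + (C₀ − C_in) e^(−t/τ). Set C = 1.22 and solve for t:
e^(−t/τ) = (C − C_in)/(C₀ − C_in) = (1.22 − 0)/(4.06 − 0) = 0.30049
t = −τ ln(…) = 56.500 × 1.2023 = 67.932 min.

67.9 min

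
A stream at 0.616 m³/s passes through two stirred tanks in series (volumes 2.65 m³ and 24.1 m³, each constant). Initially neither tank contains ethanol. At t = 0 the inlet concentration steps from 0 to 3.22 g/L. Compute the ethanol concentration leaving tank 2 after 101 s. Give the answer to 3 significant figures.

Each tank obeys Vᵢ dCᵢ/dt = Q(Cᵢ₋₁ − Cᵢ), so τᵢ = Vᵢ/Q.
τ₁ = 2.65/0.616 = 4.3019 s; τ₂ = 24.1/0.616 = 39.123 s.
Tank 1: C₁ = C_in(1 − e^(−t/τ₁)). Tank 2 (τ₁ ≠ τ₂): C₂ = C_in[1 − (τ₁ e^(−t/τ₁) − τ₂ e^(−t/τ₂))/(τ₁ − τ₂)].
At t = 101: e^(−t/τ₁) = 6.3643e-11, e^(−t/τ₂) = 0.075655.
C₂ = 3.22·[1 − (4.3019·6.3643e-11 − 39.123·0.075655)/(-34.821)] = 3.22·0.91500 = 2.9463 g/L.

2.95 g/L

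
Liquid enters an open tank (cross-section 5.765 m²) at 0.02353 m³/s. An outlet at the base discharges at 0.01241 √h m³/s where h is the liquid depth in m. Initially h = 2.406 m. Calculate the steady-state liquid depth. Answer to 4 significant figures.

3.595 m

Accumulation of liquid (constant cross-section A): A dh/dt = Q_in − 0.01241 √h. At steady state dh/dt = 0:
Q_in = 0.01241 √h_ss ⇒ √h_ss = 0.02353/0.01241 = 1.89605.
h_ss = 1.89605² = 3.59501 m. (Since h₀ = 2.406 m < h_ss, the level will rise toward this value.)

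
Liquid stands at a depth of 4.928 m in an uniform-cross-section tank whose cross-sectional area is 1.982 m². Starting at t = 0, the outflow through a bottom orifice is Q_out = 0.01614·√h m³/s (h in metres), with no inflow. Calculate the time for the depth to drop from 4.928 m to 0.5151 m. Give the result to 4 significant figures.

A dh/dt = −Q_out = −0.01614 √h.
∫ h^(−1/2) dh = −(0.01614/A) ∫ dt, giving 2√h = 2√h₀ − (0.01614/A) t.
t = 2A(√h₀ − √h)/0.01614 = 2·1.982·(√4.928 − √0.5151)/0.01614
  = 3.96400 × (2.21991 − 0.717705) / 0.01614 = 368.943 s.

368.9 s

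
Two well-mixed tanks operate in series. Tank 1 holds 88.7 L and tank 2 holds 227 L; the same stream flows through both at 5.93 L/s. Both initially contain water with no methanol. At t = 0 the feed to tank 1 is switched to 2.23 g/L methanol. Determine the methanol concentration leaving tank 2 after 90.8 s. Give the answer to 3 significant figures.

1.89 g/L

Each tank obeys Vᵢ dCᵢ/dt = Q(Cᵢ₋₁ − Cᵢ), so τᵢ = Vᵢ/Q.
τ₁ = 88.7/5.93 = 14.958 s; τ₂ = 227/5.93 = 38.280 s.
Solving the cascade with C₁(0)=C₂(0)=0 gives C₂(t) = C_in[1 − (τ₁ e^(−t/τ₁) − τ₂ e^(−t/τ₂))/(τ₁ − τ₂)].
At t = 90.8: e^(−t/τ₁) = 0.0023103, e^(−t/τ₂) = 0.093294.
C₂ = 2.23·[1 − (14.958·0.0023103 − 38.280·0.093294)/(-23.322)] = 2.23·0.84835 = 1.8918 g/L.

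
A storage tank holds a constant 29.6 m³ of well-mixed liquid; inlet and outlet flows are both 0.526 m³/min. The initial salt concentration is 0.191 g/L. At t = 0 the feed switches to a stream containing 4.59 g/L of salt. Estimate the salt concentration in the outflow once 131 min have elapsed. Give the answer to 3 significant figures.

4.16 g/L

Accumulation = in − out for the solute gives V dC/dt = Q(C_in − C).
Time constant τ = V/Q = 29.6/0.526 = 56.274 min.
Solution: C(t) = C_in + (C₀ − C_in) e^(−t/τ).
C(131) = 4.59 + (0.191 − 4.59)·e^(−131/56.274) = 4.59 + (-4.3990)·0.097500 = 4.1611 g/L.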